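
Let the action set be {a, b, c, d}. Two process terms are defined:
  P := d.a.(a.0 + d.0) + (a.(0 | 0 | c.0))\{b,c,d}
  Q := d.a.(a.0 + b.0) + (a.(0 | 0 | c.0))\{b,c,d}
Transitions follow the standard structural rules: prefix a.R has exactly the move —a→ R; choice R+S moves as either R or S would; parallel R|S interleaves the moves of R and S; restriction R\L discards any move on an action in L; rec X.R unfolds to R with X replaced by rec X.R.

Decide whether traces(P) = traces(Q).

NO — witness ⟨dad⟩

Reachable graph of P (5 states):
  p0 = d.a.(a.0 + d.0) + (a.(0 | 0 | c.0))\{b,c,d} | -a-> p1, -d-> p2
  p1 = (0 | 0 | c.0)\{b,c,d} | deadlocked
  p2 = a.(a.0 + d.0) | -a-> p3
  p3 = a.0 + d.0 | -a-> p4, -d-> p4
  p4 = 0 | deadlocked
Reachable graph of Q (5 states):
  q0 = d.a.(a.0 + b.0) + (a.(0 | 0 | c.0))\{b,c,d} | -a-> q1, -d-> q2
  q1 = (0 | 0 | c.0)\{b,c,d} | deadlocked
  q2 = a.(a.0 + b.0) | -a-> q3
  q3 = a.0 + b.0 | -a-> q4, -b-> q4
  q4 = 0 | deadlocked
Executing dad from P (initial set {p0}):
  [1] d ⇒ {p2}
  [2] a ⇒ {p3}
  [3] d ⇒ {p4}
  — P admits the full trace.
Executing dad from Q (initial set {q0}):
  [1] d ⇒ {q2}
  [2] a ⇒ {q3}
  [3] d ⇒ no successor for Q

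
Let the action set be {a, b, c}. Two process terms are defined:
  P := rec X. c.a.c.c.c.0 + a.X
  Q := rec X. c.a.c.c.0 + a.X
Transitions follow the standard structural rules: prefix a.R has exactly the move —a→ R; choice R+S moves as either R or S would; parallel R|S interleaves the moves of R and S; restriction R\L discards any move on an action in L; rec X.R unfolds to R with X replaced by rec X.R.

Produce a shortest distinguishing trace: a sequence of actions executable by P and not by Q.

caccc

LTS(P): 6 reachable states
  m0 = rec X. c.a.c.c.c.0 + a.X has moves —a→ m0, —c→ m1
  m1 = a.c.c.c.0 has moves —a→ m2
  m2 = c.c.c.0 has moves —c→ m3
  m3 = c.c.0 has moves —c→ m4
  m4 = c.0 has moves —c→ m5
  m5 = 0 has moves ·
LTS(Q): 5 reachable states
  n0 = rec X. c.a.c.c.0 + a.X has moves —a→ n0, —c→ n1
  n1 = a.c.c.0 has moves —a→ n2
  n2 = c.c.0 has moves —c→ n3
  n3 = c.0 has moves —c→ n4
  n4 = 0 has moves ·
Trace ⟨caccc⟩ through P, begin at {m0}:
  step 1 (c): {m1}
  step 2 (a): {m2}
  step 3 (c): {m3}
  step 4 (c): {m4}
  step 5 (c): {m5}
  P completes σ.
Trace ⟨caccc⟩ through Q, begin at {n0}:
  step 1 (c): {n1}
  step 2 (a): {n2}
  step 3 (c): {n3}
  step 4 (c): {n4}
  step 5 (c): ∅ (Q stuck)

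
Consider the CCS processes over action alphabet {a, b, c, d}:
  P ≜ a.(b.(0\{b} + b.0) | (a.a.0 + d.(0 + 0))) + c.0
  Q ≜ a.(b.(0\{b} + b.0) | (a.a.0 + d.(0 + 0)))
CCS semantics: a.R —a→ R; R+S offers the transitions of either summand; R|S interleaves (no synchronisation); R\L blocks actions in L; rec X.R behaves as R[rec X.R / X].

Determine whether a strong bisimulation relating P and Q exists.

not bisimilar

Reachable graph of P (14 states):
  u0 = a.(b.(0\{b} + b.0) | (a.a.0 + d.(0 + 0))) + c.0 | =a=> u1, =c=> u2
  u1 = b.(0\{b} + b.0) | (a.a.0 + d.(0 + 0)) | =a=> u3, =b=> u4, =d=> u5
  u2 = 0 | stopped
  u3 = b.(0\{b} + b.0) | a.0 | =a=> u6, =b=> u7
  u4 = (0\{b} + b.0) | (a.a.0 + d.(0 + 0)) | =a=> u7, =b=> u8, =d=> u9
  u5 = b.(0\{b} + b.0) | (0 + 0) | =b=> u9
  u6 = b.(0\{b} + b.0) | 0 | =b=> u10
  u7 = (0\{b} + b.0) | a.0 | =a=> u10, =b=> u11
  u8 = 0 | (a.a.0 + d.(0 + 0)) | =a=> u11, =d=> u12
  u9 = (0\{b} + b.0) | (0 + 0) | =b=> u12
  u10 = (0\{b} + b.0) | 0 | =b=> u13
  u11 = 0 | a.0 | =a=> u13
  u12 = 0 | (0 + 0) | stopped
  u13 = 0 | 0 | stopped
Reachable graph of Q (13 states):
  v0 = a.(b.(0\{b} + b.0) | (a.a.0 + d.(0 + 0))) | =a=> v1
  v1 = b.(0\{b} + b.0) | (a.a.0 + d.(0 + 0)) | =a=> v2, =b=> v3, =d=> v4
  v2 = b.(0\{b} + b.0) | a.0 | =a=> v5, =b=> v6
  v3 = (0\{b} + b.0) | (a.a.0 + d.(0 + 0)) | =a=> v6, =b=> v7, =d=> v8
  v4 = b.(0\{b} + b.0) | (0 + 0) | =b=> v8
  v5 = b.(0\{b} + b.0) | 0 | =b=> v9
  v6 = (0\{b} + b.0) | a.0 | =a=> v9, =b=> v10
  v7 = 0 | (a.a.0 + d.(0 + 0)) | =a=> v10, =d=> v11
  v8 = (0\{b} + b.0) | (0 + 0) | =b=> v11
  v9 = (0\{b} + b.0) | 0 | =b=> v12
  v10 = 0 | a.0 | =a=> v12
  v11 = 0 | (0 + 0) | stopped
  v12 = 0 | 0 | stopped
Bisimilarity quotient blocks:
  B0 = {u0}
  B1 = {u1, v1}
  B2 = {u3, v2}
  B3 = {u7, v6}
  B4 = {u10, u9, v8, v9}
  B5 = {u12, u13, u2, v11, v12}
  B6 = {u11, v10}
  B7 = {u5, u6, v4, v5}
  B8 = {u4, v3}
  B9 = {u8, v7}
  B10 = {v0}
u0 ∈ B0, v0 ∈ B10 → different blocks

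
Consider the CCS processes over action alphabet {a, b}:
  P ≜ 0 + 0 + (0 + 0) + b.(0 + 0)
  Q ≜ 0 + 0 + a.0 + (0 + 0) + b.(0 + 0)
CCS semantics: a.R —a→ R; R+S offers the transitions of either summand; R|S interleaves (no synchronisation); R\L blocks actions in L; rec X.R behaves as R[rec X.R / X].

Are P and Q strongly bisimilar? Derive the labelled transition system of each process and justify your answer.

P's transition system — 2 states:
  s0 = 0 + 0 + (0 + 0) + b.(0 + 0) | —b→ s1
  s1 = 0 + 0 | stopped
Q's transition system — 3 states:
  t0 = 0 + 0 + a.0 + (0 + 0) + b.(0 + 0) | —a→ t1, —b→ t2
  t1 = 0 | stopped
  t2 = 0 + 0 | stopped
Coarsest stable partition (strong bisimilarity classes):
  B0 = {s0}
  B1 = {s1, t1, t2}
  B2 = {t0}
s0 ∈ B0, t0 ∈ B2 → different blocks

not bisimilar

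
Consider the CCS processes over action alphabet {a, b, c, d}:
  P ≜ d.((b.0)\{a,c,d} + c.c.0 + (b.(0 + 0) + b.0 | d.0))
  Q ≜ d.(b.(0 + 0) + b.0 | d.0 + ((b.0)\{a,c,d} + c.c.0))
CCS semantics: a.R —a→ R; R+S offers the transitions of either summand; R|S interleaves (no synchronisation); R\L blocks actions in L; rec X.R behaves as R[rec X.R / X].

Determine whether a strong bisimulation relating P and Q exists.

Reachable graph of P (9 states):
  m0 = d.((b.0)\{a,c,d} + c.c.0 + (b.(0 + 0) + b.0 | d.0)) → -d-> m1
  m1 = (b.0)\{a,c,d} + c.c.0 + (b.(0 + 0) + b.0 | d.0) → -b-> m2, -b-> m3, -b-> m4, -c-> m5, -d-> m6
  m2 = 0 + 0 → deadlocked
  m3 = 0 | d.0 → -d-> m7
  m4 = 0\{a,c,d} → deadlocked
  m5 = c.0 → -c-> m8
  m6 = b.0 | 0 → -b-> m7
  m7 = 0 | 0 → deadlocked
  m8 = 0 → deadlocked
Reachable graph of Q (9 states):
  n0 = d.(b.(0 + 0) + b.0 | d.0 + ((b.0)\{a,c,d} + c.c.0)) → -d-> n1
  n1 = b.(0 + 0) + b.0 | d.0 + ((b.0)\{a,c,d} + c.c.0) → -b-> n2, -b-> n3, -b-> n4, -c-> n5, -d-> n6
  n2 = 0 + 0 → deadlocked
  n3 = 0 | d.0 → -d-> n7
  n4 = 0\{a,c,d} → deadlocked
  n5 = c.0 → -c-> n8
  n6 = b.0 | 0 → -b-> n7
  n7 = 0 | 0 → deadlocked
  n8 = 0 → deadlocked
Partition-refinement fixed point:
  B0 = {m0, n0}
  B1 = {m1, n1}
  B2 = {m6, n6}
  B3 = {m2, m4, m7, m8, n2, n4, n7, n8}
  B4 = {m3, n3}
  B5 = {m5, n5}
m0 ∈ B0, n0 ∈ B0 → same block

bisimilar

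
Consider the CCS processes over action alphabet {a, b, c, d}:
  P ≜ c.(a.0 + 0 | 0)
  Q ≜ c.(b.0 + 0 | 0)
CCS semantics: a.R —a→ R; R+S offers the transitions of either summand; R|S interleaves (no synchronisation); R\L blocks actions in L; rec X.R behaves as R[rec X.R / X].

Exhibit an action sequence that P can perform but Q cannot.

ca

Reachable graph of P (3 states):
  p0 = c.(a.0 + 0 | 0) :: =c=> p1
  p1 = a.0 + 0 | 0 :: =a=> p2
  p2 = 0 :: (no moves)
Reachable graph of Q (3 states):
  q0 = c.(b.0 + 0 | 0) :: =c=> q1
  q1 = b.0 + 0 | 0 :: =b=> q2
  q2 = 0 :: (no moves)
Run σ = ⟨ca⟩ on P: start {p0}
  [1] c ⇒ {p1}
  [2] a ⇒ {p2}
  — P admits the full trace.
Run σ = ⟨ca⟩ on Q: start {q0}
  [1] c ⇒ {q1}
  [2] a ⇒ ∅ (Q stuck)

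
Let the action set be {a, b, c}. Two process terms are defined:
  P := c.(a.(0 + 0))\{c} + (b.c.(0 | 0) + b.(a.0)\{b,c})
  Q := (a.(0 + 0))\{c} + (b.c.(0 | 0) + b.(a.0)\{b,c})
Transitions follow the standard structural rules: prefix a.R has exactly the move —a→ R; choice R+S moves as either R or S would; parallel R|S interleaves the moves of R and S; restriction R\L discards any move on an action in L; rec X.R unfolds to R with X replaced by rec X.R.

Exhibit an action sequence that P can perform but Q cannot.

c

Reachable graph of P (7 states):
  p0 = c.(a.(0 + 0))\{c} + (b.c.(0 | 0) + b.(a.0)\{b,c}) | —b→ p1, —b→ p2, —c→ p3
  p1 = (a.0)\{b,c} | —a→ p4
  p2 = c.(0 | 0) | —c→ p5
  p3 = (a.(0 + 0))\{c} | —a→ p6
  p4 = 0\{b,c} | ∅
  p5 = 0 | 0 | ∅
  p6 = (0 + 0)\{c} | ∅
Reachable graph of Q (6 states):
  q0 = (a.(0 + 0))\{c} + (b.c.(0 | 0) + b.(a.0)\{b,c}) | —a→ q1, —b→ q2, —b→ q3
  q1 = (0 + 0)\{c} | ∅
  q2 = (a.0)\{b,c} | —a→ q4
  q3 = c.(0 | 0) | —c→ q5
  q4 = 0\{b,c} | ∅
  q5 = 0 | 0 | ∅
Executing c from P (initial set {p0}):
  step 1 (c): {p3}
  ✓ P
Executing c from Q (initial set {q0}):
  step 1 (c): ∅ (Q stuck)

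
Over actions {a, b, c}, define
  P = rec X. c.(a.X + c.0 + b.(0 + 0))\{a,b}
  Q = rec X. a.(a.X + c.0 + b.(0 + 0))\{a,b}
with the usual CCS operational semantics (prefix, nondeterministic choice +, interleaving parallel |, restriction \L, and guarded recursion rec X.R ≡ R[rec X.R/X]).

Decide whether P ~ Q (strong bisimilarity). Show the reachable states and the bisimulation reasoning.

Reachable graph of P (3 states):
  u0 = rec X. c.(a.X + c.0 + b.(0 + 0))\{a,b} ⊢ ··c··> u1
  u1 = (a.(rec X. c.(a.X + c.0 + b.(0 + 0))\{a,b}) + c.0 + b.(0 + 0))\{a,b} ⊢ ··c··> u2
  u2 = 0\{a,b} ⊢ ∅
Reachable graph of Q (3 states):
  v0 = rec X. a.(a.X + c.0 + b.(0 + 0))\{a,b} ⊢ ··a··> v1
  v1 = (a.(rec X. a.(a.X + c.0 + b.(0 + 0))\{a,b}) + c.0 + b.(0 + 0))\{a,b} ⊢ ··c··> v2
  v2 = 0\{a,b} ⊢ ∅
Partition-refinement fixed point:
  B0 = {u0}
  B1 = {u1, v1}
  B2 = {u2, v2}
  B3 = {v0}
u0 ∈ B0, v0 ∈ B3 → different blocks

NO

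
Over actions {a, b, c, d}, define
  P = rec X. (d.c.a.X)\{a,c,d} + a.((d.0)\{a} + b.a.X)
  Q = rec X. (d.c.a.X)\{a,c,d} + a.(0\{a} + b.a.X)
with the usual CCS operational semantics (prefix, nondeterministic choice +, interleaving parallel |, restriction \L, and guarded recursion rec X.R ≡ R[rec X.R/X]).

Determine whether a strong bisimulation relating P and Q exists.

Reachable graph of P (4 states):
  s0 = rec X. (d.c.a.X)\{a,c,d} + a.((d.0)\{a} + b.a.X) :: =a=> s1
  s1 = (d.0)\{a} + b.a.(rec X. (d.c.a.X)\{a,c,d} + a.((d.0)\{a} + b.a.X)) :: =b=> s2, =d=> s3
  s2 = a.(rec X. (d.c.a.X)\{a,c,d} + a.((d.0)\{a} + b.a.X)) :: =a=> s0
  s3 = 0\{a} :: deadlocked
Reachable graph of Q (3 states):
  t0 = rec X. (d.c.a.X)\{a,c,d} + a.(0\{a} + b.a.X) :: =a=> t1
  t1 = 0\{a} + b.a.(rec X. (d.c.a.X)\{a,c,d} + a.(0\{a} + b.a.X)) :: =b=> t2
  t2 = a.(rec X. (d.c.a.X)\{a,c,d} + a.(0\{a} + b.a.X)) :: =a=> t0
Coarsest stable partition (strong bisimilarity classes):
  B0 = {s0}
  B1 = {s1}
  B2 = {s2}
  B3 = {s3}
  B4 = {t0}
  B5 = {t1}
  B6 = {t2}
s0 ∈ B0, t0 ∈ B4 → different blocks

P ≁ Q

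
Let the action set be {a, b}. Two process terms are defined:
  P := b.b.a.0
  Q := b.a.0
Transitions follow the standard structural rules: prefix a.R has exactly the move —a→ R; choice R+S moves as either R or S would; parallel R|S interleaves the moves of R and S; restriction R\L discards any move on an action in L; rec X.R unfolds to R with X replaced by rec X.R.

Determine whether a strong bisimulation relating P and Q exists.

not bisimilar

LTS(P): 4 reachable states
  m0 = b.b.a.0 | --b--▸ m1
  m1 = b.a.0 | --b--▸ m2
  m2 = a.0 | --a--▸ m3
  m3 = 0 | (no moves)
LTS(Q): 3 reachable states
  n0 = b.a.0 | --b--▸ n1
  n1 = a.0 | --a--▸ n2
  n2 = 0 | (no moves)
Bisimilarity quotient blocks:
  B0 = {m0}
  B1 = {m1, n0}
  B2 = {m2, n1}
  B3 = {m3, n2}
m0 ∈ B0, n0 ∈ B1 → different blocks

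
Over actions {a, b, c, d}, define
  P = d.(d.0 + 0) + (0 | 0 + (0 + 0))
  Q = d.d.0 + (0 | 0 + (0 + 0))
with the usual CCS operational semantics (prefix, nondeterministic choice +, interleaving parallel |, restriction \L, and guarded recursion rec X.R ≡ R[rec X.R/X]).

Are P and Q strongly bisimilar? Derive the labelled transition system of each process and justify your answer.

P's transition system — 3 states:
  m0 = d.(d.0 + 0) + (0 | 0 + (0 + 0)) | =d=> m1
  m1 = d.0 + 0 | =d=> m2
  m2 = 0 | (no moves)
Q's transition system — 3 states:
  n0 = d.d.0 + (0 | 0 + (0 + 0)) | =d=> n1
  n1 = d.0 | =d=> n2
  n2 = 0 | (no moves)
Coarsest stable partition (strong bisimilarity classes):
  B0 = {m0, n0}
  B1 = {m1, n1}
  B2 = {m2, n2}
m0 ∈ B0, n0 ∈ B0 → same block

P ~ Q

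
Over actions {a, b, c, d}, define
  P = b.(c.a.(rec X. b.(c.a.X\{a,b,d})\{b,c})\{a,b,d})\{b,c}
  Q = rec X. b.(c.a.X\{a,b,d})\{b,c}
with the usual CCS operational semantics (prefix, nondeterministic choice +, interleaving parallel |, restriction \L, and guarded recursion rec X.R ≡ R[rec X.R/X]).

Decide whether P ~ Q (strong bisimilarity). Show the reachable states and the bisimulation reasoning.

Reachable graph of P (2 states):
  p0 = b.(c.a.(rec X. b.(c.a.X\{a,b,d})\{b,c})\{a,b,d})\{b,c} ⊢ ··b··> p1
  p1 = (c.a.(rec X. b.(c.a.X\{a,b,d})\{b,c})\{a,b,d})\{b,c} ⊢ ∅
Reachable graph of Q (2 states):
  q0 = rec X. b.(c.a.X\{a,b,d})\{b,c} ⊢ ··b··> q1
  q1 = (c.a.(rec X. b.(c.a.X\{a,b,d})\{b,c})\{a,b,d})\{b,c} ⊢ ∅
Bisimilarity quotient blocks:
  B0 = {p0, q0}
  B1 = {p1, q1}
p0 ∈ B0, q0 ∈ B0 → same block

YES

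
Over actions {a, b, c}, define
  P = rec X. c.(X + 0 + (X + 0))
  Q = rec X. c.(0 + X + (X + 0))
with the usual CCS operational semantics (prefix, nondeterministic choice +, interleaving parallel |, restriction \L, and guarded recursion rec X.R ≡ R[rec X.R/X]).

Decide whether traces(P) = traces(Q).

Reachable graph of P (2 states):
  s0 = rec X. c.(X + 0 + (X + 0)) ⊢ -c-> s1
  s1 = (rec X. c.(X + 0 + (X + 0))) + 0 + ((rec X. c.(X + 0 + (X + 0))) + 0) ⊢ -c-> s1
Reachable graph of Q (2 states):
  t0 = rec X. c.(0 + X + (X + 0)) ⊢ -c-> t1
  t1 = 0 + (rec X. c.(0 + X + (X + 0))) + ((rec X. c.(0 + X + (X + 0))) + 0) ⊢ -c-> t1
Partition-refinement fixed point:
  B0 = {s0, s1, t0, t1}
s0 ∈ B0, t0 ∈ B0 → same block
Bisimilar ⇒ trace-equivalent.

trace-equivalent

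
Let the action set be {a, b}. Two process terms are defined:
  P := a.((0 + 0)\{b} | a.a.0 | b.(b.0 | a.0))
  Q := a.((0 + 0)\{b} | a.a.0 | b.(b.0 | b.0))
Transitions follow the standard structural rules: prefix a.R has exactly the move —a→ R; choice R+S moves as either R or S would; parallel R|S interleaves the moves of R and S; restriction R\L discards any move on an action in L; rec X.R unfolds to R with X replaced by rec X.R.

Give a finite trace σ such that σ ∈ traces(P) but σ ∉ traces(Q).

aaaba

Reachable graph of P (16 states):
  p0 = a.((0 + 0)\{b} | a.a.0 | b.(b.0 | a.0)) :: -a-> p1
  p1 = (0 + 0)\{b} | a.a.0 | b.(b.0 | a.0) :: -a-> p2, -b-> p3
  p2 = (0 + 0)\{b} | a.0 | b.(b.0 | a.0) :: -a-> p4, -b-> p5
  p3 = (0 + 0)\{b} | a.a.0 | (b.0 | a.0) :: -a-> p5, -a-> p6, -b-> p7
  p4 = (0 + 0)\{b} | 0 | b.(b.0 | a.0) :: -b-> p8
  p5 = (0 + 0)\{b} | a.0 | (b.0 | a.0) :: -a-> p8, -a-> p9, -b-> p10
  p6 = (0 + 0)\{b} | a.a.0 | (b.0 | 0) :: -a-> p9, -b-> p11
  p7 = (0 + 0)\{b} | a.a.0 | (0 | a.0) :: -a-> p10, -a-> p11
  p8 = (0 + 0)\{b} | 0 | (b.0 | a.0) :: -a-> p12, -b-> p13
  p9 = (0 + 0)\{b} | a.0 | (b.0 | 0) :: -a-> p12, -b-> p14
  p10 = (0 + 0)\{b} | a.0 | (0 | a.0) :: -a-> p13, -a-> p14
  p11 = (0 + 0)\{b} | a.a.0 | (0 | 0) :: -a-> p14
  p12 = (0 + 0)\{b} | 0 | (b.0 | 0) :: -b-> p15
  p13 = (0 + 0)\{b} | 0 | (0 | a.0) :: -a-> p15
  p14 = (0 + 0)\{b} | a.0 | (0 | 0) :: -a-> p15
  p15 = (0 + 0)\{b} | 0 | (0 | 0) :: stopped
Reachable graph of Q (16 states):
  q0 = a.((0 + 0)\{b} | a.a.0 | b.(b.0 | b.0)) :: -a-> q1
  q1 = (0 + 0)\{b} | a.a.0 | b.(b.0 | b.0) :: -a-> q2, -b-> q3
  q2 = (0 + 0)\{b} | a.0 | b.(b.0 | b.0) :: -a-> q4, -b-> q5
  q3 = (0 + 0)\{b} | a.a.0 | (b.0 | b.0) :: -a-> q5, -b-> q6, -b-> q7
  q4 = (0 + 0)\{b} | 0 | b.(b.0 | b.0) :: -b-> q8
  q5 = (0 + 0)\{b} | a.0 | (b.0 | b.0) :: -a-> q8, -b-> q10, -b-> q9
  q6 = (0 + 0)\{b} | a.a.0 | (0 | b.0) :: -a-> q9, -b-> q11
  q7 = (0 + 0)\{b} | a.a.0 | (b.0 | 0) :: -a-> q10, -b-> q11
  q8 = (0 + 0)\{b} | 0 | (b.0 | b.0) :: -b-> q12, -b-> q13
  q9 = (0 + 0)\{b} | a.0 | (0 | b.0) :: -a-> q12, -b-> q14
  q10 = (0 + 0)\{b} | a.0 | (b.0 | 0) :: -a-> q13, -b-> q14
  q11 = (0 + 0)\{b} | a.a.0 | (0 | 0) :: -a-> q14
  q12 = (0 + 0)\{b} | 0 | (0 | b.0) :: -b-> q15
  q13 = (0 + 0)\{b} | 0 | (b.0 | 0) :: -b-> q15
  q14 = (0 + 0)\{b} | a.0 | (0 | 0) :: -a-> q15
  q15 = (0 + 0)\{b} | 0 | (0 | 0) :: stopped
Trace ⟨aaaba⟩ through P, begin at {p0}:
  after a @ step 1: {p1}
  after a @ step 2: {p2}
  after a @ step 3: {p4}
  after b @ step 4: {p8}
  after a @ step 5: {p12}
  — P admits the full trace.
Trace ⟨aaaba⟩ through Q, begin at {q0}:
  after a @ step 1: {q1}
  after a @ step 2: {q2}
  after a @ step 3: {q4}
  after b @ step 4: {q8}
  after a @ step 5: ∅  — Q cannot continue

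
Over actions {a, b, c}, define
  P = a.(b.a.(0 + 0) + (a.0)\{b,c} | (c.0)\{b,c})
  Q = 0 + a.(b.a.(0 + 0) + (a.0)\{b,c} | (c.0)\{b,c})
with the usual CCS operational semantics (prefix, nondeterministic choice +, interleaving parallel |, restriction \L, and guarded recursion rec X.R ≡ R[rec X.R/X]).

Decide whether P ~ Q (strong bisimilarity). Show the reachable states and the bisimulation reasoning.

YES

P's transition system — 5 states:
  s0 = a.(b.a.(0 + 0) + (a.0)\{b,c} | (c.0)\{b,c}) has moves —a→ s1
  s1 = b.a.(0 + 0) + (a.0)\{b,c} | (c.0)\{b,c} has moves —a→ s2, —b→ s3
  s2 = 0\{b,c} | (c.0)\{b,c} has moves deadlocked
  s3 = a.(0 + 0) has moves —a→ s4
  s4 = 0 + 0 has moves deadlocked
Q's transition system — 5 states:
  t0 = 0 + a.(b.a.(0 + 0) + (a.0)\{b,c} | (c.0)\{b,c}) has moves —a→ t1
  t1 = b.a.(0 + 0) + (a.0)\{b,c} | (c.0)\{b,c} has moves —a→ t2, —b→ t3
  t2 = 0\{b,c} | (c.0)\{b,c} has moves deadlocked
  t3 = a.(0 + 0) has moves —a→ t4
  t4 = 0 + 0 has moves deadlocked
Partition-refinement fixed point:
  B0 = {s0, t0}
  B1 = {s1, t1}
  B2 = {s2, s4, t2, t4}
  B3 = {s3, t3}
s0 ∈ B0, t0 ∈ B0 → same block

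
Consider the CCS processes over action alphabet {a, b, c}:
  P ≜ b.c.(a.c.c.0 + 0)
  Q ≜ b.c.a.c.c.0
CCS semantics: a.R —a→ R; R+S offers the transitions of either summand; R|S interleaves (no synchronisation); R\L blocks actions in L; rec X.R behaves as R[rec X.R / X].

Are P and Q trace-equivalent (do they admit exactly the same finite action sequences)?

P's transition system — 6 states:
  m0 = b.c.(a.c.c.0 + 0) :: —b→ m1
  m1 = c.(a.c.c.0 + 0) :: —c→ m2
  m2 = a.c.c.0 + 0 :: —a→ m3
  m3 = c.c.0 :: —c→ m4
  m4 = c.0 :: —c→ m5
  m5 = 0 :: deadlocked
Q's transition system — 6 states:
  n0 = b.c.a.c.c.0 :: —b→ n1
  n1 = c.a.c.c.0 :: —c→ n2
  n2 = a.c.c.0 :: —a→ n3
  n3 = c.c.0 :: —c→ n4
  n4 = c.0 :: —c→ n5
  n5 = 0 :: deadlocked
Partition-refinement fixed point:
  B0 = {m0, n0}
  B1 = {m1, n1}
  B2 = {m2, n2}
  B3 = {m3, n3}
  B4 = {m4, n4}
  B5 = {m5, n5}
m0 ∈ B0, n0 ∈ B0 → same block
Bisimilar ⇒ trace-equivalent.

trace-equivalent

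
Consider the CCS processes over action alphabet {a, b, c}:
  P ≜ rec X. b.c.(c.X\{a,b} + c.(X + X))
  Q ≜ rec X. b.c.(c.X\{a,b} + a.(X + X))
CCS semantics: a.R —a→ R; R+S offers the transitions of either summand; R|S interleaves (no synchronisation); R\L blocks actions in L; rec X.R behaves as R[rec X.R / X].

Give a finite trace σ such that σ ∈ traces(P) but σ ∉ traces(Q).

bccb

Reachable graph of P (5 states):
  p0 = rec X. b.c.(c.X\{a,b} + c.(X + X)) → =b=> p1
  p1 = c.(c.(rec X. b.c.(c.X\{a,b} + c.(X + X)))\{a,b} + c.((rec X. b.c.(c.X\{a,b} + c.(X + X))) + (rec X. b.c.(c.X\{a,b} + c.(X + X))))) → =c=> p2
  p2 = c.(rec X. b.c.(c.X\{a,b} + c.(X + X)))\{a,b} + c.((rec X. b.c.(c.X\{a,b} + c.(X + X))) + (rec X. b.c.(c.X\{a,b} + c.(X + X)))) → =c=> p3, =c=> p4
  p3 = (rec X. b.c.(c.X\{a,b} + c.(X + X))) + (rec X. b.c.(c.X\{a,b} + c.(X + X))) → =b=> p1
  p4 = (rec X. b.c.(c.X\{a,b} + c.(X + X)))\{a,b} → ·
Reachable graph of Q (5 states):
  q0 = rec X. b.c.(c.X\{a,b} + a.(X + X)) → =b=> q1
  q1 = c.(c.(rec X. b.c.(c.X\{a,b} + a.(X + X)))\{a,b} + a.((rec X. b.c.(c.X\{a,b} + a.(X + X))) + (rec X. b.c.(c.X\{a,b} + a.(X + X))))) → =c=> q2
  q2 = c.(rec X. b.c.(c.X\{a,b} + a.(X + X)))\{a,b} + a.((rec X. b.c.(c.X\{a,b} + a.(X + X))) + (rec X. b.c.(c.X\{a,b} + a.(X + X)))) → =a=> q3, =c=> q4
  q3 = (rec X. b.c.(c.X\{a,b} + a.(X + X))) + (rec X. b.c.(c.X\{a,b} + a.(X + X))) → =b=> q1
  q4 = (rec X. b.c.(c.X\{a,b} + a.(X + X)))\{a,b} → ·
Executing bccb from P (initial set {p0}):
  [1] b ⇒ {p1}
  [2] c ⇒ {p2}
  [3] c ⇒ {p3, p4}
  [4] b ⇒ {p1}
  — P admits the full trace.
Executing bccb from Q (initial set {q0}):
  [1] b ⇒ {q1}
  [2] c ⇒ {q2}
  [3] c ⇒ {q4}
  [4] b ⇒ ∅  — Q cannot continue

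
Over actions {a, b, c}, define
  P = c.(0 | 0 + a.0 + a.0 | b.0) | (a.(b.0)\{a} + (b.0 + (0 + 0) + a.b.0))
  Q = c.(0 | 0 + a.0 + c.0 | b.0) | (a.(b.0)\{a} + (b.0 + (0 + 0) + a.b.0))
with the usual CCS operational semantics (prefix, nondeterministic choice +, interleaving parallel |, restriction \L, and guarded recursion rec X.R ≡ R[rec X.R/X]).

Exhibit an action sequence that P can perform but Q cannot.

P's transition system — 30 states:
  m0 = c.(0 | 0 + a.0 + a.0 | b.0) | (a.(b.0)\{a} + (b.0 + (0 + 0) + a.b.0)) :: —a→ m1, —a→ m2, —b→ m3, —c→ m4
  m1 = c.(0 | 0 + a.0 + a.0 | b.0) | (b.0)\{a} :: —b→ m5, —c→ m6
  m2 = c.(0 | 0 + a.0 + a.0 | b.0) | b.0 :: —b→ m3, —c→ m7
  m3 = c.(0 | 0 + a.0 + a.0 | b.0) | 0 :: —c→ m8
  m4 = (0 | 0 + a.0 + a.0 | b.0) | (a.(b.0)\{a} + (b.0 + (0 + 0) + a.b.0)) :: —a→ m10, —a→ m6, —a→ m7, —a→ m9, —b→ m11, —b→ m8
  m5 = c.(0 | 0 + a.0 + a.0 | b.0) | 0\{a} :: —c→ m12
  m6 = (0 | 0 + a.0 + a.0 | b.0) | (b.0)\{a} :: —a→ m13, —a→ m14, —b→ m12, —b→ m15
  m7 = (0 | 0 + a.0 + a.0 | b.0) | b.0 :: —a→ m16, —a→ m17, —b→ m18, —b→ m8
  m8 = (0 | 0 + a.0 + a.0 | b.0) | 0 :: —a→ m19, —a→ m20, —b→ m21
  m9 = 0 | (a.(b.0)\{a} + (b.0 + (0 + 0) + a.b.0)) :: —a→ m13, —a→ m16, —b→ m19
  m10 = 0 | b.0 | (a.(b.0)\{a} + (b.0 + (0 + 0) + a.b.0)) :: —a→ m14, —a→ m17, —b→ m20, —b→ m22
  m11 = a.0 | 0 | (a.(b.0)\{a} + (b.0 + (0 + 0) + a.b.0)) :: —a→ m15, —a→ m18, —a→ m22, —b→ m21
  m12 = (0 | 0 + a.0 + a.0 | b.0) | 0\{a} :: —a→ m23, —a→ m24, —b→ m25
  m13 = 0 | (b.0)\{a} :: —b→ m23
  m14 = 0 | b.0 | (b.0)\{a} :: —b→ m24, —b→ m26
  m15 = a.0 | 0 | (b.0)\{a} :: —a→ m26, —b→ m25
  m16 = 0 | b.0 :: —b→ m19
  m17 = 0 | b.0 | b.0 :: —b→ m20, —b→ m27
  m18 = a.0 | 0 | b.0 :: —a→ m27, —b→ m21
  m19 = 0 | 0 :: ·
  m20 = 0 | b.0 | 0 :: —b→ m28
  m21 = a.0 | 0 | 0 :: —a→ m28
  m22 = 0 | 0 | (a.(b.0)\{a} + (b.0 + (0 + 0) + a.b.0)) :: —a→ m26, —a→ m27, —b→ m28
  m23 = 0 | 0\{a} :: ·
  m24 = 0 | b.0 | 0\{a} :: —b→ m29
  m25 = a.0 | 0 | 0\{a} :: —a→ m29
  m26 = 0 | 0 | (b.0)\{a} :: —b→ m29
  m27 = 0 | 0 | b.0 :: —b→ m28
  m28 = 0 | 0 | 0 :: ·
  m29 = 0 | 0 | 0\{a} :: ·
Q's transition system — 30 states:
  n0 = c.(0 | 0 + a.0 + c.0 | b.0) | (a.(b.0)\{a} + (b.0 + (0 + 0) + a.b.0)) :: —a→ n1, —a→ n2, —b→ n3, —c→ n4
  n1 = c.(0 | 0 + a.0 + c.0 | b.0) | (b.0)\{a} :: —b→ n5, —c→ n6
  n2 = c.(0 | 0 + a.0 + c.0 | b.0) | b.0 :: —b→ n3, —c→ n7
  n3 = c.(0 | 0 + a.0 + c.0 | b.0) | 0 :: —c→ n8
  n4 = (0 | 0 + a.0 + c.0 | b.0) | (a.(b.0)\{a} + (b.0 + (0 + 0) + a.b.0)) :: —a→ n6, —a→ n7, —a→ n9, —b→ n10, —b→ n8, —c→ n11
  n5 = c.(0 | 0 + a.0 + c.0 | b.0) | 0\{a} :: —c→ n12
  n6 = (0 | 0 + a.0 + c.0 | b.0) | (b.0)\{a} :: —a→ n13, —b→ n12, —b→ n14, —c→ n15
  n7 = (0 | 0 + a.0 + c.0 | b.0) | b.0 :: —a→ n16, —b→ n17, —b→ n8, —c→ n18
  n8 = (0 | 0 + a.0 + c.0 | b.0) | 0 :: —a→ n19, —b→ n20, —c→ n21
  n9 = 0 | (a.(b.0)\{a} + (b.0 + (0 + 0) + a.b.0)) :: —a→ n13, —a→ n16, —b→ n19
  n10 = c.0 | 0 | (a.(b.0)\{a} + (b.0 + (0 + 0) + a.b.0)) :: —a→ n14, —a→ n17, —b→ n20, —c→ n22
  n11 = 0 | b.0 | (a.(b.0)\{a} + (b.0 + (0 + 0) + a.b.0)) :: —a→ n15, —a→ n18, —b→ n21, —b→ n22
  n12 = (0 | 0 + a.0 + c.0 | b.0) | 0\{a} :: —a→ n23, —b→ n24, —c→ n25
  n13 = 0 | (b.0)\{a} :: —b→ n23
  n14 = c.0 | 0 | (b.0)\{a} :: —b→ n24, —c→ n26
  n15 = 0 | b.0 | (b.0)\{a} :: —b→ n25, —b→ n26
  n16 = 0 | b.0 :: —b→ n19
  n17 = c.0 | 0 | b.0 :: —b→ n20, —c→ n27
  n18 = 0 | b.0 | b.0 :: —b→ n21, —b→ n27
  n19 = 0 | 0 :: ·
  n20 = c.0 | 0 | 0 :: —c→ n28
  n21 = 0 | b.0 | 0 :: —b→ n28
  n22 = 0 | 0 | (a.(b.0)\{a} + (b.0 + (0 + 0) + a.b.0)) :: —a→ n26, —a→ n27, —b→ n28
  n23 = 0 | 0\{a} :: ·
  n24 = c.0 | 0 | 0\{a} :: —c→ n29
  n25 = 0 | b.0 | 0\{a} :: —b→ n29
  n26 = 0 | 0 | (b.0)\{a} :: —b→ n29
  n27 = 0 | 0 | b.0 :: —b→ n28
  n28 = 0 | 0 | 0 :: ·
  n29 = 0 | 0 | 0\{a} :: ·
Executing bcab from P (initial set {m0}):
  step 1 (b): {m3}
  step 2 (c): {m8}
  step 3 (a): {m19, m20}
  step 4 (b): {m28}
  ✓ P
Executing bcab from Q (initial set {n0}):
  step 1 (b): {n3}
  step 2 (c): {n8}
  step 3 (a): {n19}
  step 4 (b): ∅  — Q cannot continue

bcab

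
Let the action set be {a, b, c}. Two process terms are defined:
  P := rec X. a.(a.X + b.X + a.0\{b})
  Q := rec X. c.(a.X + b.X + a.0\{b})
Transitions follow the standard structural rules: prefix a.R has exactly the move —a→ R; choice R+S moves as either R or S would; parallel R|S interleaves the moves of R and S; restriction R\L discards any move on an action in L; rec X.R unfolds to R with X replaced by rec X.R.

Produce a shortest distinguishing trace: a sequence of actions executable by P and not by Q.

a

P's transition system — 3 states:
  m0 = rec X. a.(a.X + b.X + a.0\{b}) :: --a--▸ m1
  m1 = a.(rec X. a.(a.X + b.X + a.0\{b})) + b.(rec X. a.(a.X + b.X + a.0\{b})) + a.0\{b} :: --a--▸ m0, --a--▸ m2, --b--▸ m0
  m2 = 0\{b} :: deadlocked
Q's transition system — 3 states:
  n0 = rec X. c.(a.X + b.X + a.0\{b}) :: --c--▸ n1
  n1 = a.(rec X. c.(a.X + b.X + a.0\{b})) + b.(rec X. c.(a.X + b.X + a.0\{b})) + a.0\{b} :: --a--▸ n0, --a--▸ n2, --b--▸ n0
  n2 = 0\{b} :: deadlocked
Run σ = ⟨a⟩ on P: start {m0}
  after a @ step 1: {m1}
  — P admits the full trace.
Run σ = ⟨a⟩ on Q: start {n0}
  after a @ step 1: no successor for Q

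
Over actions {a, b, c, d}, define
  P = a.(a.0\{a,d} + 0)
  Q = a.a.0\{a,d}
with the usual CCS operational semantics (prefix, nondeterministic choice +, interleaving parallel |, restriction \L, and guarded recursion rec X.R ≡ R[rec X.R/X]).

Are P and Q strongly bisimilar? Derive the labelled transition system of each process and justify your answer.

P ~ Q

LTS(P): 3 reachable states
  m0 = a.(a.0\{a,d} + 0) → ··a··> m1
  m1 = a.0\{a,d} + 0 → ··a··> m2
  m2 = 0\{a,d} → stopped
LTS(Q): 3 reachable states
  n0 = a.a.0\{a,d} → ··a··> n1
  n1 = a.0\{a,d} → ··a··> n2
  n2 = 0\{a,d} → stopped
Partition-refinement fixed point:
  B0 = {m0, n0}
  B1 = {m1, n1}
  B2 = {m2, n2}
m0 ∈ B0, n0 ∈ B0 → same block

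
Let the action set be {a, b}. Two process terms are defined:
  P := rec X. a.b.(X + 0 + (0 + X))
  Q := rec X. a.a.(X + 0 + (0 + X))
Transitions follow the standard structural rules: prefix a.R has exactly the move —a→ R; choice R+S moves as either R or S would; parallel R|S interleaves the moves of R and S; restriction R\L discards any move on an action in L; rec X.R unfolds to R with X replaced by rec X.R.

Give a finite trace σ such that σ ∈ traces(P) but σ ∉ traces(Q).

P's transition system — 3 states:
  s0 = rec X. a.b.(X + 0 + (0 + X)) :: ··a··> s1
  s1 = b.((rec X. a.b.(X + 0 + (0 + X))) + 0 + (0 + (rec X. a.b.(X + 0 + (0 + X))))) :: ··b··> s2
  s2 = (rec X. a.b.(X + 0 + (0 + X))) + 0 + (0 + (rec X. a.b.(X + 0 + (0 + X)))) :: ··a··> s1
Q's transition system — 3 states:
  t0 = rec X. a.a.(X + 0 + (0 + X)) :: ··a··> t1
  t1 = a.((rec X. a.a.(X + 0 + (0 + X))) + 0 + (0 + (rec X. a.a.(X + 0 + (0 + X))))) :: ··a··> t2
  t2 = (rec X. a.a.(X + 0 + (0 + X))) + 0 + (0 + (rec X. a.a.(X + 0 + (0 + X)))) :: ··a··> t1
Trace ⟨ab⟩ through P, begin at {s0}:
  [1] a ⇒ {s1}
  [2] b ⇒ {s2}
  — P admits the full trace.
Trace ⟨ab⟩ through Q, begin at {t0}:
  [1] a ⇒ {t1}
  [2] b ⇒ ∅ (Q stuck)

ab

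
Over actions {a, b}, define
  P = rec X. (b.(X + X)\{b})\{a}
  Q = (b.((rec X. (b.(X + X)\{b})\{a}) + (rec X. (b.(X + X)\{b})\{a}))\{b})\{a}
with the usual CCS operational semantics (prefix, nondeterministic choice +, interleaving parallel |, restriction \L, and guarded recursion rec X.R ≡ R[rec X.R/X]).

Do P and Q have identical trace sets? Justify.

LTS(P): 2 reachable states
  p0 = rec X. (b.(X + X)\{b})\{a} | -b-> p1
  p1 = ((rec X. (b.(X + X)\{b})\{a}) + (rec X. (b.(X + X)\{b})\{a}))\{b}\{a} | (no moves)
LTS(Q): 2 reachable states
  q0 = (b.((rec X. (b.(X + X)\{b})\{a}) + (rec X. (b.(X + X)\{b})\{a}))\{b})\{a} | -b-> q1
  q1 = ((rec X. (b.(X + X)\{b})\{a}) + (rec X. (b.(X + X)\{b})\{a}))\{b}\{a} | (no moves)
Coarsest stable partition (strong bisimilarity classes):
  B0 = {p0, q0}
  B1 = {p1, q1}
p0 ∈ B0, q0 ∈ B0 → same block
Bisimilar ⇒ trace-equivalent.

trace-equivalent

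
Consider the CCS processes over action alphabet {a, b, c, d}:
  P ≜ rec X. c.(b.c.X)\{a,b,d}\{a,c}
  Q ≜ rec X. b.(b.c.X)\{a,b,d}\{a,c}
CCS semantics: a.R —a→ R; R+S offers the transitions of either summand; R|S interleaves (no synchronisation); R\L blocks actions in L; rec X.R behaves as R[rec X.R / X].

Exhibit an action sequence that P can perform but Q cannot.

P's transition system — 2 states:
  p0 = rec X. c.(b.c.X)\{a,b,d}\{a,c} → —c→ p1
  p1 = (b.c.(rec X. c.(b.c.X)\{a,b,d}\{a,c}))\{a,b,d}\{a,c} → ∅
Q's transition system — 2 states:
  q0 = rec X. b.(b.c.X)\{a,b,d}\{a,c} → —b→ q1
  q1 = (b.c.(rec X. b.(b.c.X)\{a,b,d}\{a,c}))\{a,b,d}\{a,c} → ∅
Run σ = ⟨c⟩ on P: start {p0}
  step 1 (c): {p1}
  P completes σ.
Run σ = ⟨c⟩ on Q: start {q0}
  step 1 (c): ∅  — Q cannot continue

c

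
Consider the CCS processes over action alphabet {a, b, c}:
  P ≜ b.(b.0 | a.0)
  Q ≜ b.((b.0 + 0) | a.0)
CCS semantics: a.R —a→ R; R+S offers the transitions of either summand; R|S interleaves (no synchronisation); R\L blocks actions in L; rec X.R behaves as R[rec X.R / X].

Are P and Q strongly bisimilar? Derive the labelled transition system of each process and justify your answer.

YES

LTS(P): 5 reachable states
  m0 = b.(b.0 | a.0) → --b--▸ m1
  m1 = b.0 | a.0 → --a--▸ m2, --b--▸ m3
  m2 = b.0 | 0 → --b--▸ m4
  m3 = 0 | a.0 → --a--▸ m4
  m4 = 0 | 0 → (no moves)
LTS(Q): 5 reachable states
  n0 = b.((b.0 + 0) | a.0) → --b--▸ n1
  n1 = (b.0 + 0) | a.0 → --a--▸ n2, --b--▸ n3
  n2 = (b.0 + 0) | 0 → --b--▸ n4
  n3 = 0 | a.0 → --a--▸ n4
  n4 = 0 | 0 → (no moves)
Bisimilarity quotient blocks:
  B0 = {m0, n0}
  B1 = {m1, n1}
  B2 = {m3, n3}
  B3 = {m4, n4}
  B4 = {m2, n2}
m0 ∈ B0, n0 ∈ B0 → same block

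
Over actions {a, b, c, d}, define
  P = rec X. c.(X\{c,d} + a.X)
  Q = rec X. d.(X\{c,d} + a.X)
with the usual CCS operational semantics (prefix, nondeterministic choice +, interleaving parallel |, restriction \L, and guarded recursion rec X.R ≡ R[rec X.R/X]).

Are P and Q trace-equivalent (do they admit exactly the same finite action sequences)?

NO — witness ⟨c⟩

Reachable graph of P (2 states):
  s0 = rec X. c.(X\{c,d} + a.X) has moves ··c··> s1
  s1 = (rec X. c.(X\{c,d} + a.X))\{c,d} + a.(rec X. c.(X\{c,d} + a.X)) has moves ··a··> s0
Reachable graph of Q (2 states):
  t0 = rec X. d.(X\{c,d} + a.X) has moves ··d··> t1
  t1 = (rec X. d.(X\{c,d} + a.X))\{c,d} + a.(rec X. d.(X\{c,d} + a.X)) has moves ··a··> t0
Run σ = ⟨c⟩ on P: start {s0}
  step 1 (c): {s1}
  ✓ P
Run σ = ⟨c⟩ on Q: start {t0}
  step 1 (c): ∅ (Q stuck)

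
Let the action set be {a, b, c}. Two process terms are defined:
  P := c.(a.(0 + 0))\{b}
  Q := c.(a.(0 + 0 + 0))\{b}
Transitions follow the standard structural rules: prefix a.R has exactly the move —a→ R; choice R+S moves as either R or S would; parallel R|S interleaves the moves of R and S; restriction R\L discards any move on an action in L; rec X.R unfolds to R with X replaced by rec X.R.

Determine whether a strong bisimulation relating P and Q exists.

P ~ Q

Reachable graph of P (3 states):
  p0 = c.(a.(0 + 0))\{b} has moves -c-> p1
  p1 = (a.(0 + 0))\{b} has moves -a-> p2
  p2 = (0 + 0)\{b} has moves (no moves)
Reachable graph of Q (3 states):
  q0 = c.(a.(0 + 0 + 0))\{b} has moves -c-> q1
  q1 = (a.(0 + 0 + 0))\{b} has moves -a-> q2
  q2 = (0 + 0 + 0)\{b} has moves (no moves)
Coarsest stable partition (strong bisimilarity classes):
  B0 = {p0, q0}
  B1 = {p1, q1}
  B2 = {p2, q2}
p0 ∈ B0, q0 ∈ B0 → same block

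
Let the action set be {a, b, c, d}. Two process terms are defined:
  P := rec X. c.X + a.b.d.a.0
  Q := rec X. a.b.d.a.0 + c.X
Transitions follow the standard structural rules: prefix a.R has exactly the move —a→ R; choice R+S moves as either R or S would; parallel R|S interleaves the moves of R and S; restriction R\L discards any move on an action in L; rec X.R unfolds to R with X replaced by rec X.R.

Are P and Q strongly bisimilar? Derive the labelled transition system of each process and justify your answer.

YES

LTS(P): 5 reachable states
  m0 = rec X. c.X + a.b.d.a.0 has moves --a--▸ m1, --c--▸ m0
  m1 = b.d.a.0 has moves --b--▸ m2
  m2 = d.a.0 has moves --d--▸ m3
  m3 = a.0 has moves --a--▸ m4
  m4 = 0 has moves ·
LTS(Q): 5 reachable states
  n0 = rec X. a.b.d.a.0 + c.X has moves --a--▸ n1, --c--▸ n0
  n1 = b.d.a.0 has moves --b--▸ n2
  n2 = d.a.0 has moves --d--▸ n3
  n3 = a.0 has moves --a--▸ n4
  n4 = 0 has moves ·
Bisimilarity quotient blocks:
  B0 = {m0, n0}
  B1 = {m1, n1}
  B2 = {m2, n2}
  B3 = {m3, n3}
  B4 = {m4, n4}
m0 ∈ B0, n0 ∈ B0 → same block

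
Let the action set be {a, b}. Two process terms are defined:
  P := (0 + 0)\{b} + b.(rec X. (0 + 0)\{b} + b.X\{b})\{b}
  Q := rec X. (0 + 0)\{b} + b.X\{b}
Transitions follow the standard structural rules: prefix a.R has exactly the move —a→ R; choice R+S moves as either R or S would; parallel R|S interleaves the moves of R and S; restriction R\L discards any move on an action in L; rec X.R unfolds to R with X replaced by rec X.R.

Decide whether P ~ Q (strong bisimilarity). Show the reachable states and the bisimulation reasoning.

LTS(P): 2 reachable states
  u0 = (0 + 0)\{b} + b.(rec X. (0 + 0)\{b} + b.X\{b})\{b} has moves ··b··> u1
  u1 = (rec X. (0 + 0)\{b} + b.X\{b})\{b} has moves ∅
LTS(Q): 2 reachable states
  v0 = rec X. (0 + 0)\{b} + b.X\{b} has moves ··b··> v1
  v1 = (rec X. (0 + 0)\{b} + b.X\{b})\{b} has moves ∅
Coarsest stable partition (strong bisimilarity classes):
  B0 = {u0, v0}
  B1 = {u1, v1}
u0 ∈ B0, v0 ∈ B0 → same block

YES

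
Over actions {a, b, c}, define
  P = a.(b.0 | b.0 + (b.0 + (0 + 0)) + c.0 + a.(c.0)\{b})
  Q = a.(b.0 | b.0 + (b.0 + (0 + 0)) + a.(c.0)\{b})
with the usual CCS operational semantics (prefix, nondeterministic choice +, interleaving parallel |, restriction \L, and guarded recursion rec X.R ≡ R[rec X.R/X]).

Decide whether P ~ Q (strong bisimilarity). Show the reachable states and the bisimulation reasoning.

not bisimilar

LTS(P): 8 reachable states
  u0 = a.(b.0 | b.0 + (b.0 + (0 + 0)) + c.0 + a.(c.0)\{b}) ⊢ --a--▸ u1
  u1 = b.0 | b.0 + (b.0 + (0 + 0)) + c.0 + a.(c.0)\{b} ⊢ --a--▸ u2, --b--▸ u3, --b--▸ u4, --b--▸ u5, --c--▸ u3
  u2 = (c.0)\{b} ⊢ --c--▸ u6
  u3 = 0 ⊢ ∅
  u4 = 0 | b.0 ⊢ --b--▸ u7
  u5 = b.0 | 0 ⊢ --b--▸ u7
  u6 = 0\{b} ⊢ ∅
  u7 = 0 | 0 ⊢ ∅
LTS(Q): 8 reachable states
  v0 = a.(b.0 | b.0 + (b.0 + (0 + 0)) + a.(c.0)\{b}) ⊢ --a--▸ v1
  v1 = b.0 | b.0 + (b.0 + (0 + 0)) + a.(c.0)\{b} ⊢ --a--▸ v2, --b--▸ v3, --b--▸ v4, --b--▸ v5
  v2 = (c.0)\{b} ⊢ --c--▸ v6
  v3 = 0 ⊢ ∅
  v4 = 0 | b.0 ⊢ --b--▸ v7
  v5 = b.0 | 0 ⊢ --b--▸ v7
  v6 = 0\{b} ⊢ ∅
  v7 = 0 | 0 ⊢ ∅
Coarsest stable partition (strong bisimilarity classes):
  B0 = {u0}
  B1 = {u1}
  B2 = {u4, u5, v4, v5}
  B3 = {u3, u6, u7, v3, v6, v7}
  B4 = {u2, v2}
  B5 = {v0}
  B6 = {v1}
u0 ∈ B0, v0 ∈ B5 → different blocks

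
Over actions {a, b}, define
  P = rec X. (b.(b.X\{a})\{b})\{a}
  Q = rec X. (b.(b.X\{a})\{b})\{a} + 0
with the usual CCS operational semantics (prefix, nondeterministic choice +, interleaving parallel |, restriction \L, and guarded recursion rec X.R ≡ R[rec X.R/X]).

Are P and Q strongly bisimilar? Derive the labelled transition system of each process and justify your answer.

Reachable graph of P (2 states):
  p0 = rec X. (b.(b.X\{a})\{b})\{a} has moves —b→ p1
  p1 = (b.(rec X. (b.(b.X\{a})\{b})\{a})\{a})\{b}\{a} has moves stopped
Reachable graph of Q (2 states):
  q0 = rec X. (b.(b.X\{a})\{b})\{a} + 0 has moves —b→ q1
  q1 = (b.(rec X. (b.(b.X\{a})\{b})\{a} + 0)\{a})\{b}\{a} has moves stopped
Partition-refinement fixed point:
  B0 = {p0, q0}
  B1 = {p1, q1}
p0 ∈ B0, q0 ∈ B0 → same block

bisimilar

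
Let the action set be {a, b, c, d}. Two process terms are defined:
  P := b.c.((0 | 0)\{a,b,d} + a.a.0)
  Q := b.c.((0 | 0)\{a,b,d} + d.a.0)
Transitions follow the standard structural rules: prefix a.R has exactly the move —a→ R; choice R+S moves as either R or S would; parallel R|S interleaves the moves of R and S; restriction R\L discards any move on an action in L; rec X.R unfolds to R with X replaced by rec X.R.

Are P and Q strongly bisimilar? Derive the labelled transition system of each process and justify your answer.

P's transition system — 5 states:
  u0 = b.c.((0 | 0)\{a,b,d} + a.a.0) has moves ··b··> u1
  u1 = c.((0 | 0)\{a,b,d} + a.a.0) has moves ··c··> u2
  u2 = (0 | 0)\{a,b,d} + a.a.0 has moves ··a··> u3
  u3 = a.0 has moves ··a··> u4
  u4 = 0 has moves stopped
Q's transition system — 5 states:
  v0 = b.c.((0 | 0)\{a,b,d} + d.a.0) has moves ··b··> v1
  v1 = c.((0 | 0)\{a,b,d} + d.a.0) has moves ··c··> v2
  v2 = (0 | 0)\{a,b,d} + d.a.0 has moves ··d··> v3
  v3 = a.0 has moves ··a··> v4
  v4 = 0 has moves stopped
Bisimilarity quotient blocks:
  B0 = {u0}
  B1 = {u1}
  B2 = {u2}
  B3 = {u3, v3}
  B4 = {u4, v4}
  B5 = {v0}
  B6 = {v1}
  B7 = {v2}
u0 ∈ B0, v0 ∈ B5 → different blocks

NO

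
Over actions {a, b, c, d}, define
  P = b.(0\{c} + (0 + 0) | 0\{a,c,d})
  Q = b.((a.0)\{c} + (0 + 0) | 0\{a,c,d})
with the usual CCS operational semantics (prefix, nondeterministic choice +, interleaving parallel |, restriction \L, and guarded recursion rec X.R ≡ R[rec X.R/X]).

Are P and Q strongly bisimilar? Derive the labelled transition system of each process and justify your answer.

Reachable graph of P (2 states):
  s0 = b.(0\{c} + (0 + 0) | 0\{a,c,d}) ⊢ --b--▸ s1
  s1 = 0\{c} + (0 + 0) | 0\{a,c,d} ⊢ deadlocked
Reachable graph of Q (3 states):
  t0 = b.((a.0)\{c} + (0 + 0) | 0\{a,c,d}) ⊢ --b--▸ t1
  t1 = (a.0)\{c} + (0 + 0) | 0\{a,c,d} ⊢ --a--▸ t2
  t2 = 0\{c} ⊢ deadlocked
Partition-refinement fixed point:
  B0 = {s0}
  B1 = {s1, t2}
  B2 = {t0}
  B3 = {t1}
s0 ∈ B0, t0 ∈ B2 → different blocks

NO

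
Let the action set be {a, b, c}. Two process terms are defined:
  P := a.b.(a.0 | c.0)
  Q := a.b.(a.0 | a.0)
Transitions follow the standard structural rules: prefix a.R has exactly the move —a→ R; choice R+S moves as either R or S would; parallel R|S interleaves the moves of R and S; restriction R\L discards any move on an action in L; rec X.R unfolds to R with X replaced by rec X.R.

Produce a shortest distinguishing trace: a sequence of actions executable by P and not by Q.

LTS(P): 6 reachable states
  s0 = a.b.(a.0 | c.0) | =a=> s1
  s1 = b.(a.0 | c.0) | =b=> s2
  s2 = a.0 | c.0 | =a=> s3, =c=> s4
  s3 = 0 | c.0 | =c=> s5
  s4 = a.0 | 0 | =a=> s5
  s5 = 0 | 0 | stopped
LTS(Q): 6 reachable states
  t0 = a.b.(a.0 | a.0) | =a=> t1
  t1 = b.(a.0 | a.0) | =b=> t2
  t2 = a.0 | a.0 | =a=> t3, =a=> t4
  t3 = 0 | a.0 | =a=> t5
  t4 = a.0 | 0 | =a=> t5
  t5 = 0 | 0 | stopped
Trace ⟨abc⟩ through P, begin at {s0}:
  [1] a ⇒ {s1}
  [2] b ⇒ {s2}
  [3] c ⇒ {s4}
  P completes σ.
Trace ⟨abc⟩ through Q, begin at {t0}:
  [1] a ⇒ {t1}
  [2] b ⇒ {t2}
  [3] c ⇒ no successor for Q

abc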